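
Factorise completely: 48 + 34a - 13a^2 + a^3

(a + 1)(a - 6)(a - 8)

Among the possible rational roots, a = 8 is a root, so (a - 8) divides it; the quotient is a^2 - 5a - 6.
The remaining quadratic factors as (a + 1)(a - 6).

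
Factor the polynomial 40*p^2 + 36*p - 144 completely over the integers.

Pull out the common factor 4, then factor the remaining trinomial.

4*(2*p - 3)*(5*p + 12)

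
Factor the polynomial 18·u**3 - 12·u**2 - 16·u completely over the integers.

Pull out the common factor 2·u, then factor the remaining trinomial.

2·u·(3·u + 2)·(3·u - 4)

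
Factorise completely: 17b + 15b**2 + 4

Need a pair with product 15·4 = 60 and sum 17: that's 12 and 5.
Split the middle term: 15b**2 + 12b + 5b + 4 = 3b(5b + 4) + (5b + 4).

(3b + 1)(5b + 4)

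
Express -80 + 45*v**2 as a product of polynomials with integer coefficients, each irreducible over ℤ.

5*(3*v + 4)*(3*v - 4)

Pull out the common factor 5; 9*v**2 - 16 is a difference of squares.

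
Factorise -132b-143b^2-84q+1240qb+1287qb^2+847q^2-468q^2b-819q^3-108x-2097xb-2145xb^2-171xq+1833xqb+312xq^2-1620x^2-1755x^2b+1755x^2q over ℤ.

(13q-13b-12)(15x-9q+1)(9x+7q+11b)

Group: 13q(135x^2+24xq+165xb+9x-63q^2-99qb+7q+11b) + (-13b-12)(135x^2+24xq+165xb+9x-63q^2-99qb+7q+11b); both groups contain (135x^2+24xq+165xb+9x-63q^2-99qb+7q+11b), so (13q-13b-12) is a factor with cofactor 135x^2+24xq+165xb+9x-63q^2-99qb+7q+11b.
The cofactor groups again: 135x^2+24xq+165xb+9x-63q^2-99qb+7q+11b = 9x(15x-9q+1) + (7q+11b)(15x-9q+1); both groups contain (15x-9q+1), giving (9x+7q+11b)(15x-9q+1).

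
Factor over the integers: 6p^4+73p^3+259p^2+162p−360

Trying the rational-root candidates, p = −4 is a root, giving the factor (p+4) and quotient 6p^3+49p^2+63p−90.
Then p = 5/6 is a root, so (6p−5) is a factor; dividing leaves p^2+9p+18.
The remaining quadratic factors as (p+6)(p+3).

(6p−5)(p+3)(p+4)(p+6)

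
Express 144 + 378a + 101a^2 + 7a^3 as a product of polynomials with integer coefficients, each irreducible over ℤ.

Among the possible rational roots, a = -8 is a root, giving the factor (a + 8) and quotient 7a^2 + 45a + 18.
The remaining quadratic factors as (7a + 3)(a + 6).

(7a + 3)(a + 6)(a + 8)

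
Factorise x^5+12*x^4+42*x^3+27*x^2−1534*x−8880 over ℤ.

(x+6)*(x+8)*(x−5)*(x^2+3*x+37)

By the rational root theorem, x = 5 is a root, giving the factor (x−5) and quotient x^4+17*x^3+127*x^2+662*x+1776.
Then x = −8 is a root, giving the factor (x+8) and quotient x^3+9*x^2+55*x+222.
Then x = −6 is a root, giving the factor (x+6) and quotient x^2+3*x+37.
The quadratic x^2+3*x+37 has discriminant −139 < 0 and is irreducible over ℤ.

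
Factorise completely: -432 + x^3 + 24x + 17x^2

(x + 12)(x + 9)(x - 4)

Trying the rational-root candidates, x = -9 is a root, so (x + 9) divides it; the quotient is x^2 + 8x - 48.
The remaining quadratic factors as (x + 12)(x - 4).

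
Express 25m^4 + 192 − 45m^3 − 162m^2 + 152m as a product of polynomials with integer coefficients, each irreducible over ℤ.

Trying the rational-root candidates, m = −2 is a root, giving the factor (m + 2) and quotient 25m^3 − 95m^2 + 28m + 96.
Then m = 3 is a root, so (m − 3) divides it; the quotient is 25m^2 − 20m − 32.
The remaining quadratic factors as (5m − 8)(5m + 4).

(5m + 4)(5m − 8)(m + 2)(m − 3)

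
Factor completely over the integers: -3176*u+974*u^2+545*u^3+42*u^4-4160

(6*u-13)*(7*u+8)*(u+10)*(u+4)

Trying the rational-root candidates, u = -10 is a root, so (u+10) divides it; the quotient is 42*u^3+125*u^2-276*u-416.
Next, u = 13/6 is a root, so (6*u-13) is a factor; dividing leaves 7*u^2+36*u+32.
The remaining quadratic factors as (u+4)(7*u+8).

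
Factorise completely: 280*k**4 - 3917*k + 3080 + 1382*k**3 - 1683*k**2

Testing divisors of the constant over divisors of the leading coefficient, k = -7/4 is a root, so (4*k + 7) divides it; the quotient is 70*k**3 + 223*k**2 - 811*k + 440.
Continuing, k = 8/5 is a root, so (5*k - 8) divides it; the quotient is 14*k**2 + 67*k - 55.
The remaining quadratic factors as (2*k + 11)(7*k - 5).

(2*k + 11)*(4*k + 7)*(5*k - 8)*(7*k - 5)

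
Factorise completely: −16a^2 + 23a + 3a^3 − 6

(3a − 1)(a − 2)(a − 3)

Trying the rational-root candidates, a = 1/3 is a root, so (3a − 1) is a factor; dividing leaves a^2 − 5a + 6.
The remaining quadratic factors as (a − 3)(a − 2).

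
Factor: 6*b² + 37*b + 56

Need a pair with product 6·56 = 336 and sum 37: that's 16 and 21.
Split the middle term: 6*b² + 16*b + 21*b + 56 = 2*b*(3*b + 8) + 7*(3*b + 8).

(2*b + 7)*(3*b + 8)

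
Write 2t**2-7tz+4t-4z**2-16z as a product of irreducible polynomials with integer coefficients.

(2t+z+4)(t-4z)

Group: 2t(t-4z) + (z+4)(t-4z); both groups contain (t-4z).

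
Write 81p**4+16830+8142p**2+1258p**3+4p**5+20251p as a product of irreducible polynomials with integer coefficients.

Trying the rational-root candidates, p = -5 is a root, giving the factor (p+5) and quotient 4p**4+61p**3+953p**2+3377p+3366.
Next, p = -9/4 is a root, so (4p+9) is a factor; dividing leaves p**3+13p**2+209p+374.
Then p = -2 is a root, giving the factor (p+2) and quotient p**2+11p+187.
The quadratic p**2+11p+187 has discriminant -627 < 0 and is irreducible over ℤ.

(4p+9)(p+2)(p+5)(p**2+11p+187)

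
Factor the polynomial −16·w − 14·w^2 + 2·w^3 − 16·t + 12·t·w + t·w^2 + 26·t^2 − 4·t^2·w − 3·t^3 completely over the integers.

−(3·t − 2·w − 2)·(t + w)·(t + w − 8)

Group: t·(−3·t^2 − t·w + 2·t + 2·w^2 + 2·w) + (w − 8)·(−3·t^2 − t·w + 2·t + 2·w^2 + 2·w); both groups contain (−3·t^2 − t·w + 2·t + 2·w^2 + 2·w), so (t + w − 8) is a factor with cofactor −3·t^2 − t·w + 2·t + 2·w^2 + 2·w.
The cofactor groups again: −3·t^2 − t·w + 2·t + 2·w^2 + 2·w = −t·(3·t − 2·w − 2) − w·(3·t − 2·w − 2); both groups contain (3·t − 2·w − 2), giving −(t + w)·(3·t − 2·w − 2).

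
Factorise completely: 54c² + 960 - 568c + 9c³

By the rational root theorem, c = 8/3 is a root, so (3c - 8) divides it; the quotient is 3c² + 26c - 120.
The remaining quadratic factors as (c + 12)(3c - 10).

(3c - 10)(3c - 8)(c + 12)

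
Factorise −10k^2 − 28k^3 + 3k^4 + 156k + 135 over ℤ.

(3k + 5)(k + 1)(k − 3)(k − 9)

Testing divisors of the constant over divisors of the leading coefficient, k = 3 is a root, giving the factor (k − 3) and quotient 3k^3 − 19k^2 − 67k − 45.
Next, k = 9 is a root, so (k − 9) is a factor; dividing leaves 3k^2 + 8k + 5.
The remaining quadratic factors as (3k + 5)(k + 1).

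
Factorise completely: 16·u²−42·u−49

(2·u−7)·(8·u+7)

Need a pair with product 16·(−49) = −784 and sum −42: that's 14 and −56.
Split the middle term: 16·u²+14·u − 56·u−49 = 2·u·(8·u+7) − 7·(8·u+7).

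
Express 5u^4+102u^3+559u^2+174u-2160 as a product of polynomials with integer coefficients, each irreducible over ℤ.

(5u-8)(u+10)(u+3)(u+9)

Among the possible rational roots, u = -3 is a root, so (u+3) is a factor; dividing leaves 5u^3+87u^2+298u-720.
Then u = -9 is a root, giving the factor (u+9) and quotient 5u^2+42u-80.
The remaining quadratic factors as (5u-8)(u+10).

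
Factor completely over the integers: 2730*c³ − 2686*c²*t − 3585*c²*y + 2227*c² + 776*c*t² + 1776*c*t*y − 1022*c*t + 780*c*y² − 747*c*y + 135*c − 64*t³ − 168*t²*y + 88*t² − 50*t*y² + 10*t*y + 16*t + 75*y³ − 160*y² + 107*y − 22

Group: 13*c*(210*c² − 142*c*t − 195*c*y + 139*c + 16*t² + 22*t*y − 14*t − 15*y² + 26*y − 11) + (−4*t − 5*y + 2)*(210*c² − 142*c*t − 195*c*y + 139*c + 16*t² + 22*t*y − 14*t − 15*y² + 26*y − 11); both groups contain (210*c² − 142*c*t − 195*c*y + 139*c + 16*t² + 22*t*y − 14*t − 15*y² + 26*y − 11), so (13*c − 4*t − 5*y + 2) is a factor with cofactor 210*c² − 142*c*t − 195*c*y + 139*c + 16*t² + 22*t*y − 14*t − 15*y² + 26*y − 11.
The cofactor groups again: 210*c² − 142*c*t − 195*c*y + 139*c + 16*t² + 22*t*y − 14*t − 15*y² + 26*y − 11 = 14*c*(15*c − 8*t − 15*y + 11) + (−2*t + y − 1)*(15*c − 8*t − 15*y + 11); both groups contain (15*c − 8*t − 15*y + 11), giving (14*c − 2*t + y − 1)*(15*c − 8*t − 15*y + 11).

(13*c − 4*t − 5*y + 2)*(14*c − 2*t + y − 1)*(15*c − 8*t − 15*y + 11)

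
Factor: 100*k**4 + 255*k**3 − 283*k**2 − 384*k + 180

Trying the rational-root candidates, k = 5/4 is a root, so (4*k − 5) is a factor; dividing leaves 25*k**3 + 95*k**2 + 48*k − 36.
Then k = −3 is a root, so (k + 3) is a factor; dividing leaves 25*k**2 + 20*k − 12.
The remaining quadratic factors as (5*k + 6)(5*k − 2).

(4*k − 5)*(5*k + 6)*(5*k − 2)*(k + 3)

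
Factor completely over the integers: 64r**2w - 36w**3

Every term has a factor of 4w. Then 16r**2 - 9w**2 = (4r)² − (3w)².

4w(4r + 3w)(4r - 3w)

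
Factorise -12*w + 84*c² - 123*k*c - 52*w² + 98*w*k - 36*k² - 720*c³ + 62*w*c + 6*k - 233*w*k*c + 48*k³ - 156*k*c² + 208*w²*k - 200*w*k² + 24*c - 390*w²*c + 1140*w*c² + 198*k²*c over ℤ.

Group: 8*k*(26*w² - 25*w*k - 76*w*c + 6*w + 6*k² + 36*k*c - 3*k + 48*c² - 12*c) + (-15*c - 2)*(26*w² - 25*w*k - 76*w*c + 6*w + 6*k² + 36*k*c - 3*k + 48*c² - 12*c); both groups contain (26*w² - 25*w*k - 76*w*c + 6*w + 6*k² + 36*k*c - 3*k + 48*c² - 12*c), so (8*k - 15*c - 2) is a factor with cofactor 26*w² - 25*w*k - 76*w*c + 6*w + 6*k² + 36*k*c - 3*k + 48*c² - 12*c.
The cofactor groups again: 26*w² - 25*w*k - 76*w*c + 6*w + 6*k² + 36*k*c - 3*k + 48*c² - 12*c = 13*w*(2*w - k - 4*c) + (-6*k - 12*c + 3)*(2*w - k - 4*c); both groups contain (2*w - k - 4*c), giving (13*w - 6*k - 12*c + 3)*(2*w - k - 4*c).

(13*w - 6*k - 12*c + 3)*(8*k - 15*c - 2)*(2*w - k - 4*c)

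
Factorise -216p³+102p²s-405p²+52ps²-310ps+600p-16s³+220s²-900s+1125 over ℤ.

-(3p-2s+5)(8p-2s+15)(9p+4s-15)

Group: 3p(-72p²-14ps-15p+8s²-90s+225) + (-2s+5)(-72p²-14ps-15p+8s²-90s+225); both groups contain (-72p²-14ps-15p+8s²-90s+225), so (3p-2s+5) is a factor with cofactor -72p²-14ps-15p+8s²-90s+225.
The cofactor groups again: -72p²-14ps-15p+8s²-90s+225 = -8p(9p+4s-15) + (2s-15)(9p+4s-15); both groups contain (9p+4s-15), giving -(8p-2s+15)(9p+4s-15).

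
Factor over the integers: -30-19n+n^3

(n+2)(n+3)(n-5)

Trying the rational-root candidates, n = -3 is a root, so (n+3) is a factor; dividing leaves n^2-3n-10.
The remaining quadratic factors as (n+2)(n-5).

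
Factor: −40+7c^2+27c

Need a pair with product 7·(−40) = −280 and sum 27: that's −8 and 35.
Split the middle term: 7c^2−8c + 35c−40 = c(7c−8) + 5(7c−8).

(7c−8)(c+5)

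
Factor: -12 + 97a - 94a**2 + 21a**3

Testing divisors of the constant over divisors of the leading coefficient, a = 1/7 is a root, giving the factor (7a - 1) and quotient 3a**2 - 13a + 12.
The remaining quadratic factors as (3a - 4)(a - 3).

(3a - 4)(7a - 1)(a - 3)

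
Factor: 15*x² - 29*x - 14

(3*x - 7)*(5*x + 2)

Need a pair with product 15·(-14) = -210 and sum -29: that's -35 and 6.
Split the middle term: 15*x² - 35*x + 6*x - 14 = 5*x*(3*x - 7) + 2*(3*x - 7).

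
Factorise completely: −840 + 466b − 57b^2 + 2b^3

Testing divisors of the constant over divisors of the leading coefficient, b = 5/2 is a root, so (2b − 5) is a factor; dividing leaves b^2 − 26b + 168.
The remaining quadratic factors as (b − 14)(b − 12).

(2b − 5)(b − 12)(b − 14)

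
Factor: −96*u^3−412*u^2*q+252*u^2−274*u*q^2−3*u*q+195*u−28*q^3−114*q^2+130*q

Group: 8*u*(−12*u^2−50*u*q+39*u−28*q^2+26*q) + (q+5)*(−12*u^2−50*u*q+39*u−28*q^2+26*q); both groups contain (−12*u^2−50*u*q+39*u−28*q^2+26*q), so (8*u+q+5) is a factor with cofactor −12*u^2−50*u*q+39*u−28*q^2+26*q.
The cofactor groups again: −12*u^2−50*u*q+39*u−28*q^2+26*q = −3*u*(4*u+14*q−13) − 2*q*(4*u+14*q−13); both groups contain (4*u+14*q−13), giving −(3*u+2*q)*(4*u+14*q−13).

−(4*u+14*q−13)*(3*u+2*q)*(8*u+q+5)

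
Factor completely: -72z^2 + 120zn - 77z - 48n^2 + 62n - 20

-(9z - 6n + 4)(8z - 8n + 5)

Group: -8z(9z - 6n + 4) + (8n - 5)(9z - 6n + 4); both groups contain (9z - 6n + 4).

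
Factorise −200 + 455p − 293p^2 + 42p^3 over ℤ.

Among the possible rational roots, p = 5 is a root, giving the factor (p − 5) and quotient 42p^2 − 83p + 40.
The remaining quadratic factors as (7p − 8)(6p − 5).

(6p − 5)(7p − 8)(p − 5)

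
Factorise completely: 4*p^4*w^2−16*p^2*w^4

Every term has a factor of 4*p^2*w^2. Then p^2−4*w^2 = (p)² − (2*w)².

4*p^2*w^2*(p+2*w)*(p−2*w)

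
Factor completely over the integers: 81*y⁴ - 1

Difference of squares twice: with A = 3*y and B = 1, A⁴ − B⁴ = (A² − B²)(A² + B²), and A² − B² factors again.

(3*y + 1)*(3*y - 1)*(9*y² + 1)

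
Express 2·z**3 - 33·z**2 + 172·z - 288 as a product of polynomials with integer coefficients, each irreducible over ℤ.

Testing divisors of the constant over divisors of the leading coefficient, z = 9/2 is a root, giving the factor (2·z - 9) and quotient z**2 - 12·z + 32.
The remaining quadratic factors as (z - 4)(z - 8).

(2·z - 9)·(z - 4)·(z - 8)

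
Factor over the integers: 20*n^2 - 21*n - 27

Need a pair with product 20·(-27) = -540 and sum -21: that's -36 and 15.
Split the middle term: 20*n^2 - 36*n + 15*n - 27 = 4*n*(5*n - 9) + 3*(5*n - 9).

(4*n + 3)*(5*n - 9)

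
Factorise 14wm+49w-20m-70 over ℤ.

Group as (14wm+49w) + (-20m-70) = 7w(2m+7) - 10(2m+7).
Both groups share the factor (2m+7).

(2m+7)(7w-10)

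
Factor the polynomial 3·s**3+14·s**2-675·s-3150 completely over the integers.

By the rational root theorem, s = -15 is a root, so (s+15) divides it; the quotient is 3·s**2-31·s-210.
The remaining quadratic factors as (3·s+14)(s-15).

(3·s+14)·(s+15)·(s-15)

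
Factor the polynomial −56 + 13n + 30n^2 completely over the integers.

Need a pair with product 30·(−56) = −1680 and sum 13: that's −35 and 48.
Split the middle term: 30n^2 − 35n + 48n − 56 = 5n(6n − 7) + 8(6n − 7).

(5n + 8)(6n − 7)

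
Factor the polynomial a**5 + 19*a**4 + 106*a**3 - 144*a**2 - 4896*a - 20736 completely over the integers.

(a + 8)*(a + 9)*(a - 6)*(a**2 + 8*a + 48)

By the rational root theorem, a = 6 is a root, so (a - 6) divides it; the quotient is a**4 + 25*a**3 + 256*a**2 + 1392*a + 3456.
Next, a = -9 is a root, giving the factor (a + 9) and quotient a**3 + 16*a**2 + 112*a + 384.
Then a = -8 is a root, so (a + 8) divides it; the quotient is a**2 + 8*a + 48.
The quadratic a**2 + 8*a + 48 has discriminant -128 < 0 and is irreducible over ℤ.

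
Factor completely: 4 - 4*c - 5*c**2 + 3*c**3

(3*c - 2)*(c + 1)*(c - 2)

Among the possible rational roots, c = 2/3 is a root, so (3*c - 2) divides it; the quotient is c**2 - c - 2.
The remaining quadratic factors as (c - 2)(c + 1).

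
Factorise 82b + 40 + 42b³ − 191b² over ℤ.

Trying the rational-root candidates, b = 4 is a root, so (b − 4) divides it; the quotient is 42b² − 23b − 10.
The remaining quadratic factors as (7b + 2)(6b − 5).

(6b − 5)(7b + 2)(b − 4)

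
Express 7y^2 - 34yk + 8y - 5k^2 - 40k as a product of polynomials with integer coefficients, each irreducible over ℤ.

Group: 7y(y - 5k) + (k + 8)(y - 5k); both groups contain (y - 5k).

(y - 5k)(7y + k + 8)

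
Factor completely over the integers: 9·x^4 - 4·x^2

Factor out x^2 first: what remains is 9·x^2 - 4.
Recognize a difference of squares with the parts 3·x and 2.

x^2·(3·x + 2)·(3·x - 2)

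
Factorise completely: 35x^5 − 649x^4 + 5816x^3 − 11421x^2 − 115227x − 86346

(5x + 13)(7x + 6)(x − 9)(x^2 − 13x + 123)

Testing divisors of the constant over divisors of the leading coefficient, x = 9 is a root, so (x − 9) is a factor; dividing leaves 35x^4 − 334x^3 + 2810x^2 + 13869x + 9594.
Continuing, x = −13/5 is a root, so (5x + 13) divides it; the quotient is 7x^3 − 85x^2 + 783x + 738.
Then x = −6/7 is a root, so (7x + 6) is a factor; dividing leaves x^2 − 13x + 123.
The quadratic x^2 − 13x + 123 has discriminant −323 < 0 and is irreducible over ℤ.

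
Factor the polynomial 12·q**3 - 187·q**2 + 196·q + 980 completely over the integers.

(3·q - 10)·(4·q + 7)·(q - 14)

Among the possible rational roots, q = 14 is a root, so (q - 14) divides it; the quotient is 12·q**2 - 19·q - 70.
The remaining quadratic factors as (3·q - 10)(4·q + 7).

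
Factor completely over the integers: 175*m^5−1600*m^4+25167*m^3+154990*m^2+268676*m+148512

By the rational root theorem, m = −13/7 is a root, giving the factor (7*m+13) and quotient 25*m^4−275*m^3+4106*m^2+14516*m+11424.
Next, m = −8/5 is a root, so (5*m+8) is a factor; dividing leaves 5*m^3−63*m^2+922*m+1428.
Continuing, m = −7/5 is a root, so (5*m+7) is a factor; dividing leaves m^2−14*m+204.
The quadratic m^2−14*m+204 has discriminant −620 < 0 and is irreducible over ℤ.

(5*m+7)*(5*m+8)*(7*m+13)*(m^2−14*m+204)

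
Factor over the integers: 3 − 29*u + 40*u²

Need a pair with product 40·3 = 120 and sum −29: that's −24 and −5.
Split the middle term: 40*u² − 24*u − 5*u + 3 = 8*u*(5*u − 3) − (5*u − 3).

(5*u − 3)*(8*u − 1)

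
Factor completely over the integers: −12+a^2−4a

Two integers with product −12 and sum −4 are 2 and −6.

(a+2)(a−6)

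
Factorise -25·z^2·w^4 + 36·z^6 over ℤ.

Every term has a factor of z^2; factoring it out leaves 36·z^4 - 25·w^4.
Recognize a difference of squares with the parts 6·z^2 and 5·w^2.

z^2·(6·z^2 - 5·w^2)·(6·z^2 + 5·w^2)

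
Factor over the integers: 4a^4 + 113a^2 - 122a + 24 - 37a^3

By the rational root theorem, a = 2 is a root, giving the factor (a - 2) and quotient 4a^3 - 29a^2 + 55a - 12.
Then a = 1/4 is a root, so (4a - 1) is a factor; dividing leaves a^2 - 7a + 12.
The remaining quadratic factors as (a - 4)(a - 3).

(4a - 1)(a - 2)(a - 3)(a - 4)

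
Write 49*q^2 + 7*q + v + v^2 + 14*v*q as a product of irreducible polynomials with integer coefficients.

Group: v*(v + 7*q + 1) + 7*q*(v + 7*q + 1); both groups contain (v + 7*q + 1).

(v + 7*q)*(v + 7*q + 1)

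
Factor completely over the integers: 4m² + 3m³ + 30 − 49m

(3m − 2)(m + 5)(m − 3)

Trying the rational-root candidates, m = −5 is a root, so (m + 5) divides it; the quotient is 3m² − 11m + 6.
The remaining quadratic factors as (m − 3)(3m − 2).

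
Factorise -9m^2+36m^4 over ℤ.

Every term has a factor of 9m^2. Then 4m^2-1 = (2m)² − (1)².

9m^2(2m+1)(2m-1)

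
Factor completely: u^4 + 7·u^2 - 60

Substitute w = u^2 to get a quadratic in w, then factor.
u^2 - 5 is irreducible over ℤ (5 is not a perfect square).
u^2 + 12 is irreducible over ℤ (always positive, so no real roots).

(u^2 + 12)·(u^2 - 5)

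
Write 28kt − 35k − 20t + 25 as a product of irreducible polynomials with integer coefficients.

Group as (28kt − 35k) + (−20t + 25) = 7k(4t − 5) − 5(4t − 5).
Both groups share the factor (4t − 5).

(4t − 5)(7k − 5)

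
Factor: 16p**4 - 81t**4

(2p)⁴ − (3t)⁴ = ((2p)² − (3t)²)((2p)² + (3t)²); the first factor splits again, the second (4p**2 + 9t**2) is irreducible.

(2p + 3t)(2p - 3t)(4p**2 + 9t**2)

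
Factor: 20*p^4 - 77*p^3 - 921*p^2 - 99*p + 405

By the rational root theorem, p = 9 is a root, so (p - 9) is a factor; dividing leaves 20*p^3 + 103*p^2 + 6*p - 45.
Then p = -3/4 is a root, giving the factor (4*p + 3) and quotient 5*p^2 + 22*p - 15.
The remaining quadratic factors as (p + 5)(5*p - 3).

(4*p + 3)*(5*p - 3)*(p + 5)*(p - 9)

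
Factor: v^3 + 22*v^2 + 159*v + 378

(v + 6)*(v + 7)*(v + 9)

Among the possible rational roots, v = −9 is a root, so (v + 9) divides it; the quotient is v^2 + 13*v + 42.
The remaining quadratic factors as (v + 6)(v + 7).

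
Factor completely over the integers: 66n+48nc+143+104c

(6n+13)(8c+11)

Group as (48nc+66n) + (104c+143) = 6n(8c+11) + 13(8c+11).
Both groups share the factor (8c+11).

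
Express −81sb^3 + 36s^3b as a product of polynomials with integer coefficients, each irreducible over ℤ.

9bs(2s − 3b)(2s + 3b)

Factor out 9sb, leaving 4s^2 − 9b^2, which is a difference of two squares.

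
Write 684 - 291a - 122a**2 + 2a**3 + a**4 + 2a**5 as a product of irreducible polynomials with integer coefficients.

Testing divisors of the constant over divisors of the leading coefficient, a = -3 is a root, so (a + 3) divides it; the quotient is 2a**4 - 5a**3 + 17a**2 - 173a + 228.
Then a = 4 is a root, so (a - 4) is a factor; dividing leaves 2a**3 + 3a**2 + 29a - 57.
Continuing, a = 3/2 is a root, giving the factor (2a - 3) and quotient a**2 + 3a + 19.
The quadratic a**2 + 3a + 19 has discriminant -67 < 0 and is irreducible over ℤ.

(2a - 3)(a + 3)(a - 4)(a**2 + 3a + 19)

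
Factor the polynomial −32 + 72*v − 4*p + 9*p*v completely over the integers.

Group as (9*p*v − 4*p) + (72*v − 32) = p*(9*v − 4) + 8*(9*v − 4).
Both groups share the factor (9*v − 4).

(9*v − 4)*(p + 8)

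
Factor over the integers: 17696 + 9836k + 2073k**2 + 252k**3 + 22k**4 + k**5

Among the possible rational roots, k = −8 is a root, giving the factor (k + 8) and quotient k**4 + 14k**3 + 140k**2 + 953k + 2212.
Next, k = −4 is a root, giving the factor (k + 4) and quotient k**3 + 10k**2 + 100k + 553.
Continuing, k = −7 is a root, so (k + 7) divides it; the quotient is k**2 + 3k + 79.
The quadratic k**2 + 3k + 79 has discriminant −307 < 0 and is irreducible over ℤ.

(k + 4)(k + 7)(k + 8)(k**2 + 3k + 79)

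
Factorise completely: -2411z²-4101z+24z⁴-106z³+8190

(4z+15)(6z-7)(z+6)(z-13)

Testing divisors of the constant over divisors of the leading coefficient, z = 7/6 is a root, giving the factor (6z-7) and quotient 4z³-13z²-417z-1170.
Next, z = -6 is a root, so (z+6) divides it; the quotient is 4z²-37z-195.
The remaining quadratic factors as (4z+15)(z-13).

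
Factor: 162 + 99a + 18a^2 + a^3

Among the possible rational roots, a = −3 is a root, so (a + 3) divides it; the quotient is a^2 + 15a + 54.
The remaining quadratic factors as (a + 6)(a + 9).

(a + 3)(a + 6)(a + 9)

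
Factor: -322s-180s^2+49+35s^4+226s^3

By the rational root theorem, s = -1 is a root, so (s+1) is a factor; dividing leaves 35s^3+191s^2-371s+49.
Next, s = 1/7 is a root, giving the factor (7s-1) and quotient 5s^2+28s-49.
The remaining quadratic factors as (s+7)(5s-7).

(5s-7)(7s-1)(s+1)(s+7)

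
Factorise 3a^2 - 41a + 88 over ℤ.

Need a pair with product 3·88 = 264 and sum -41: that's -33 and -8.
Split the middle term: 3a^2 - 33a - 8a + 88 = 3a(a - 11) - 8(a - 11).

(3a - 8)(a - 11)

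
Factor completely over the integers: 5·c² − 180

5·(c + 6)·(c − 6)

Factor out 5, leaving c² − 36, which is a difference of two squares.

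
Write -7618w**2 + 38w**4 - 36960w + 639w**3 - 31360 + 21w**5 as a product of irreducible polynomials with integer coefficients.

(3w + 8)(7w + 8)(w - 7)(w**2 + 5w + 70)

Testing divisors of the constant over divisors of the leading coefficient, w = 7 is a root, so (w - 7) is a factor; dividing leaves 21w**4 + 185w**3 + 1934w**2 + 5920w + 4480.
Then w = -8/3 is a root, so (3w + 8) divides it; the quotient is 7w**3 + 43w**2 + 530w + 560.
Then w = -8/7 is a root, giving the factor (7w + 8) and quotient w**2 + 5w + 70.
The quadratic w**2 + 5w + 70 has discriminant -255 < 0 and is irreducible over ℤ.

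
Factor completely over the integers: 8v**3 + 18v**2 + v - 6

Testing divisors of the constant over divisors of the leading coefficient, v = 1/2 is a root, so (2v - 1) is a factor; dividing leaves 4v**2 + 11v + 6.
The remaining quadratic factors as (4v + 3)(v + 2).

(2v - 1)(4v + 3)(v + 2)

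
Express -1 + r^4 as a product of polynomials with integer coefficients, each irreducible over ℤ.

Substitute u = r^2 to get a quadratic in u, then factor.
r^2 - 1 is a difference of squares.
r^2 + 1 is irreducible over ℤ (sum of squares).

(r + 1)(r - 1)(r^2 + 1)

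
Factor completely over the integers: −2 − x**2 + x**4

(x**2 + 1)(x**2 − 2)

Substitute u = x**2 to get a quadratic in u, then factor.
x**2 − 2 is irreducible over ℤ (2 is not a perfect square).
x**2 + 1 is irreducible over ℤ (sum of squares).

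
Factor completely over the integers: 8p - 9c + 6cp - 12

Group as (6cp - 9c) + (8p - 12) = 3c(2p - 3) + 4(2p - 3).
Both groups share the factor (2p - 3).

(2p - 3)(3c + 4)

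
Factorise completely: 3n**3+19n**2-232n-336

(3n+4)(n+12)(n-7)

Among the possible rational roots, n = -12 is a root, so (n+12) is a factor; dividing leaves 3n**2-17n-28.
The remaining quadratic factors as (3n+4)(n-7).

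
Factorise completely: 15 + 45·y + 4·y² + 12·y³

Group as (12·y³ + 45·y) + (4·y² + 15) = 3·y·(4·y² + 15) + (4·y² + 15).
Both groups share the factor (4·y² + 15).

(3·y + 1)·(4·y² + 15)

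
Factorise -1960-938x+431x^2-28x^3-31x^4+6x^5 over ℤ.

Among the possible rational roots, x = 5 is a root, giving the factor (x-5) and quotient 6x^4-x^3-33x^2+266x+392.
Next, x = -4/3 is a root, giving the factor (3x+4) and quotient 2x^3-3x^2-7x+98.
Next, x = -7/2 is a root, giving the factor (2x+7) and quotient x^2-5x+14.
The quadratic x^2-5x+14 has discriminant -31 < 0 and is irreducible over ℤ.

(2x+7)(3x+4)(x-5)(x^2-5x+14)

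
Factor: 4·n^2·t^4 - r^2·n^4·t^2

Factor out n^2·t^2 first: what remains is -r^2·n^2 + 4·t^2.
Recognize a difference of squares with the parts 2·t and r·n.

-n^2·t^2·(r·n + 2·t)·(r·n - 2·t)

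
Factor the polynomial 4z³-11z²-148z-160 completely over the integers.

(4z+5)(z+4)(z-8)

By the rational root theorem, z = 8 is a root, so (z-8) is a factor; dividing leaves 4z²+21z+20.
The remaining quadratic factors as (4z+5)(z+4).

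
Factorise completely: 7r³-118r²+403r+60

(7r+1)(r-12)(r-5)

By the rational root theorem, r = 12 is a root, so (r-12) divides it; the quotient is 7r²-34r-5.
The remaining quadratic factors as (r-5)(7r+1).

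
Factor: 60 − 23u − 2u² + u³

(u + 5)(u − 3)(u − 4)

Among the possible rational roots, u = 3 is a root, so (u − 3) divides it; the quotient is u² + u − 20.
The remaining quadratic factors as (u + 5)(u − 4).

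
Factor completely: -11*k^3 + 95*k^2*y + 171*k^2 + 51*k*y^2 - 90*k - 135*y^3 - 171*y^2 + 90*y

Group: k*(-11*k^2 - 4*k*y + 6*k + 15*y^2 - 6*y) + (-9*y - 15)*(-11*k^2 - 4*k*y + 6*k + 15*y^2 - 6*y); both groups contain (-11*k^2 - 4*k*y + 6*k + 15*y^2 - 6*y), so (k - 9*y - 15) is a factor with cofactor -11*k^2 - 4*k*y + 6*k + 15*y^2 - 6*y.
The cofactor groups again: -11*k^2 - 4*k*y + 6*k + 15*y^2 - 6*y = -11*k*(k - y) + (-15*y + 6)*(k - y); both groups contain (k - y), giving -(11*k + 15*y - 6)*(k - y).

-(11*k + 15*y - 6)*(k - 9*y - 15)*(k - y)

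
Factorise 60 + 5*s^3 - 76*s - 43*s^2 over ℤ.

Among the possible rational roots, s = -2 is a root, giving the factor (s + 2) and quotient 5*s^2 - 53*s + 30.
The remaining quadratic factors as (5*s - 3)(s - 10).

(5*s - 3)*(s + 2)*(s - 10)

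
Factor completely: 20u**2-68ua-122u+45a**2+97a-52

Group: 2u(10u-9a+4) + (-5a-13)(10u-9a+4); both groups contain (10u-9a+4).

(2u-5a-13)(10u-9a+4)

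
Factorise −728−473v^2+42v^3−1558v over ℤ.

Trying the rational-root candidates, v = 14 is a root, so (v−14) divides it; the quotient is 42v^2+115v+52.
The remaining quadratic factors as (7v+4)(6v+13).

(6v+13)(7v+4)(v−14)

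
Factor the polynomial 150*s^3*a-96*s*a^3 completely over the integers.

Every term has a factor of 6*s*a. Then 25*s^2-16*a^2 = (5*s)² − (4*a)².

6*a*s*(5*s-4*a)*(5*s+4*a)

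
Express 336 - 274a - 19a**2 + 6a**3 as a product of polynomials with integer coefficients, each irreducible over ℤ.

Among the possible rational roots, a = -6 is a root, so (a + 6) divides it; the quotient is 6a**2 - 55a + 56.
The remaining quadratic factors as (a - 8)(6a - 7).

(6a - 7)(a + 6)(a - 8)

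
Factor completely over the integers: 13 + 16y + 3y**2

Need a pair with product 3·13 = 39 and sum 16: that's 13 and 3.
Split the middle term: 3y**2 + 13y + 3y + 13 = y(3y + 13) + (3y + 13).

(3y + 13)(y + 1)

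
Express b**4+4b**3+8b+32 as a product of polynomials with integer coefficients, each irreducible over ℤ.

(b+2)(b+4)(b**2-2b+4)

Group as (b**4+8b) + (4b**3+32) = b(b**3+8) + 4(b**3+8).
Both groups share the factor (b**3+8).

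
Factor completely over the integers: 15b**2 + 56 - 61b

(3b - 8)(5b - 7)

Need a pair with product 15·56 = 840 and sum -61: that's -21 and -40.
Split the middle term: 15b**2 - 21b - 40b + 56 = 3b(5b - 7) - 8(5b - 7).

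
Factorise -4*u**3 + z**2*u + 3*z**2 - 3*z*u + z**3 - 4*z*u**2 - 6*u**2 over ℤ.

(z - 2*u)*(z + 2*u + 3)*(z + u)

Group: z*(z**2 - z*u - 2*u**2) + (2*u + 3)*(z**2 - z*u - 2*u**2); both groups contain (z**2 - z*u - 2*u**2), so (z + 2*u + 3) is a factor with cofactor z**2 - z*u - 2*u**2.
The cofactor groups again: z**2 - z*u - 2*u**2 = z*(z - 2*u) + u*(z - 2*u); both groups contain (z - 2*u), giving (z + u)*(z - 2*u).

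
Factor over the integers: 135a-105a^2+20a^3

Pull out the common factor 5a, then factor the remaining trinomial.

5a(4a-9)(a-3)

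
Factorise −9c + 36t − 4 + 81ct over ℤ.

Group as (81ct − 9c) + (36t − 4) = 9c(9t − 1) + 4(9t − 1).
Both groups share the factor (9t − 1).

(9c + 4)(9t − 1)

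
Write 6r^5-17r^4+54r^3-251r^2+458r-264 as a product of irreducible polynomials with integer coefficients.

Among the possible rational roots, r = 4/3 is a root, so (3r-4) is a factor; dividing leaves 2r^4-3r^3+14r^2-65r+66.
Next, r = 2 is a root, so (r-2) divides it; the quotient is 2r^3+r^2+16r-33.
Next, r = 3/2 is a root, so (2r-3) is a factor; dividing leaves r^2+2r+11.
The quadratic r^2+2r+11 has discriminant -40 < 0 and is irreducible over ℤ.

(2r-3)(3r-4)(r-2)(r^2+2r+11)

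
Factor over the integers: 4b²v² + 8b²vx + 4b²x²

4b²(v + x)²

Factor out 4b² first: what remains is v² + 2vx + x².
Recognize a perfect-square trinomial with the parts x and v.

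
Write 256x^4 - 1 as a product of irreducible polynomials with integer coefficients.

Difference of squares twice: with A = 4x and B = 1, A⁴ − B⁴ = (A² − B²)(A² + B²), and A² − B² factors again.

(4x + 1)(4x - 1)(16x^2 + 1)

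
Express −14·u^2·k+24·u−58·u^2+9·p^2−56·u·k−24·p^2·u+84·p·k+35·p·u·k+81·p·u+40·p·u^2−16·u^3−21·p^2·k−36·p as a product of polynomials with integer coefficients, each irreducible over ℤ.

Group: 8·u·(−3·p^2+5·p·u+12·p−2·u^2−8·u) + (7·k−3)·(−3·p^2+5·p·u+12·p−2·u^2−8·u); both groups contain (−3·p^2+5·p·u+12·p−2·u^2−8·u), so (8·u+7·k−3) is a factor with cofactor −3·p^2+5·p·u+12·p−2·u^2−8·u.
The cofactor groups again: −3·p^2+5·p·u+12·p−2·u^2−8·u = −p·(3·p−2·u) + (u+4)·(3·p−2·u); both groups contain (3·p−2·u), giving −(p−u−4)·(3·p−2·u).

−(3·p−2·u)·(8·u+7·k−3)·(p−u−4)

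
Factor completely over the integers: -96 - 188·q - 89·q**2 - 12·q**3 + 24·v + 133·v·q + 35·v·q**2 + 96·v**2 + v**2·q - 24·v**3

Group: v·(-24·v**2 - 23·v·q + 12·q**2 + 41·q + 24) + (-q - 4)·(-24·v**2 - 23·v·q + 12·q**2 + 41·q + 24); both groups contain (-24·v**2 - 23·v·q + 12·q**2 + 41·q + 24), so (v - q - 4) is a factor with cofactor -24·v**2 - 23·v·q + 12·q**2 + 41·q + 24.
The cofactor groups again: -24·v**2 - 23·v·q + 12·q**2 + 41·q + 24 = -8·v·(3·v + 4·q + 3) + (3·q + 8)·(3·v + 4·q + 3); both groups contain (3·v + 4·q + 3), giving -(8·v - 3·q - 8)·(3·v + 4·q + 3).

-(8·v - 3·q - 8)·(v - q - 4)·(3·v + 4·q + 3)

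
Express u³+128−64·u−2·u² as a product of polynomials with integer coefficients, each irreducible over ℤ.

(u+8)·(u−2)·(u−8)

Among the possible rational roots, u = −8 is a root, giving the factor (u+8) and quotient u²−10·u+16.
The remaining quadratic factors as (u−2)(u−8).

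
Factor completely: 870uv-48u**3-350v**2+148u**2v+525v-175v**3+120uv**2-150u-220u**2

-(2u-7v)(4u+5v+15)(6u-5v+5)

Group: 4u(-12u**2+52uv-10u-35v**2+35v) + (5v+15)(-12u**2+52uv-10u-35v**2+35v); both groups contain (-12u**2+52uv-10u-35v**2+35v), so (4u+5v+15) is a factor with cofactor -12u**2+52uv-10u-35v**2+35v.
The cofactor groups again: -12u**2+52uv-10u-35v**2+35v = -2u(6u-5v+5) + 7v(6u-5v+5); both groups contain (6u-5v+5), giving -(2u-7v)(6u-5v+5).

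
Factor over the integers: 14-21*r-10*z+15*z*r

(3*r-2)*(5*z-7)

Group as (15*z*r-10*z) + (-21*r+14) = 5*z*(3*r-2) - 7*(3*r-2).
Both groups share the factor (3*r-2).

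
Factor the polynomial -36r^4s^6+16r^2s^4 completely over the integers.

Factor out 4r^2s^4 first: what remains is -9r^2s^2+4.
Recognize a difference of squares with the parts 2 and 3rs.

-4r^2s^4(3rs+2)(3rs-2)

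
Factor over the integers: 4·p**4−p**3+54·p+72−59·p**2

By the rational root theorem, p = 2 is a root, so (p−2) divides it; the quotient is 4·p**3+7·p**2−45·p−36.
Continuing, p = −3/4 is a root, so (4·p+3) is a factor; dividing leaves p**2+p−12.
The remaining quadratic factors as (p+4)(p−3).

(4·p+3)·(p+4)·(p−2)·(p−3)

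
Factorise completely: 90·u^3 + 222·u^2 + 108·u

6·u·(3·u + 2)·(5·u + 9)

Pull out the common factor 6·u, then factor the remaining trinomial.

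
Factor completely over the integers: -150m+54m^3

6m(3m+5)(3m-5)

Every term has a factor of 6m. Then 9m^2-25 = (3m)² − (5)².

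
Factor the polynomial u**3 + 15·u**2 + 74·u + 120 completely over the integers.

(u + 4)·(u + 5)·(u + 6)

Trying the rational-root candidates, u = -6 is a root, so (u + 6) is a factor; dividing leaves u**2 + 9·u + 20.
The remaining quadratic factors as (u + 4)(u + 5).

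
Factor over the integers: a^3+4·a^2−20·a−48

(a+2)·(a+6)·(a−4)

Trying the rational-root candidates, a = 4 is a root, so (a−4) is a factor; dividing leaves a^2+8·a+12.
The remaining quadratic factors as (a+6)(a+2).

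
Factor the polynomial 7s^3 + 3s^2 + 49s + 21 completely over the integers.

Group as (7s^3 + 49s) + (3s^2 + 21) = 7s(s^2 + 7) + 3(s^2 + 7).
Both groups share the factor (s^2 + 7).

(7s + 3)(s^2 + 7)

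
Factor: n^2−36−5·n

Two integers with product −36 and sum −5 are 4 and −9.

(n+4)·(n−9)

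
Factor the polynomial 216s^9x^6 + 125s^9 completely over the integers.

Every term has a factor of s^9; factoring it out leaves 216x^6 + 125.
Recognize a sum of cubes with the parts 6x^2 and 5.

s^9(6x^2 + 5)(36x^4 - 30x^2 + 25)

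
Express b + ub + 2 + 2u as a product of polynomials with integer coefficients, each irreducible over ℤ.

Group as (ub + 2u) + (b + 2) = u(b + 2) + (b + 2).
Both groups share the factor (b + 2).

(b + 2)(u + 1)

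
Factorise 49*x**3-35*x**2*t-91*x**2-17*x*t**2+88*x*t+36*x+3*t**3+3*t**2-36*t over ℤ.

Group: x*(49*x**2+14*x*t-91*x-3*t**2-3*t+36) - t*(49*x**2+14*x*t-91*x-3*t**2-3*t+36); both groups contain (49*x**2+14*x*t-91*x-3*t**2-3*t+36), so (x-t) is a factor with cofactor 49*x**2+14*x*t-91*x-3*t**2-3*t+36.
The cofactor groups again: 49*x**2+14*x*t-91*x-3*t**2-3*t+36 = 7*x*(7*x+3*t-9) + (-t-4)*(7*x+3*t-9); both groups contain (7*x+3*t-9), giving (7*x-t-4)*(7*x+3*t-9).

(7*x-t-4)*(x-t)*(7*x+3*t-9)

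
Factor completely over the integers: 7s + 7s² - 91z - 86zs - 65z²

Group: -13z(5z + 7s + 7) + s(5z + 7s + 7); both groups contain (5z + 7s + 7).

-(13z - s)(5z + 7s + 7)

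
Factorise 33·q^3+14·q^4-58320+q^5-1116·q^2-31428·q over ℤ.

Among the possible rational roots, q = 12 is a root, giving the factor (q-12) and quotient q^4+26·q^3+345·q^2+3024·q+4860.
Continuing, q = -2 is a root, so (q+2) divides it; the quotient is q^3+24·q^2+297·q+2430.
Then q = -15 is a root, so (q+15) is a factor; dividing leaves q^2+9·q+162.
The quadratic q^2+9·q+162 has discriminant -567 < 0 and is irreducible over ℤ.

(q+15)·(q+2)·(q-12)·(q^2+9·q+162)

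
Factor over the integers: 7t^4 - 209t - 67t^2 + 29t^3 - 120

Testing divisors of the constant over divisors of the leading coefficient, t = 3 is a root, so (t - 3) divides it; the quotient is 7t^3 + 50t^2 + 83t + 40.
Continuing, t = -8/7 is a root, giving the factor (7t + 8) and quotient t^2 + 6t + 5.
The remaining quadratic factors as (t + 5)(t + 1).

(7t + 8)(t + 1)(t + 5)(t - 3)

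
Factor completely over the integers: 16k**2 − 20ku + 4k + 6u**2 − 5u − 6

Group: 4k(4k − 2u + 3) + (−3u − 2)(4k − 2u + 3); both groups contain (4k − 2u + 3).

(4k − 2u + 3)(4k − 3u − 2)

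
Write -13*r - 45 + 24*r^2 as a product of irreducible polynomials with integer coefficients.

Need a pair with product 24·(-45) = -1080 and sum -13: that's 27 and -40.
Split the middle term: 24*r^2 + 27*r - 40*r - 45 = 3*r*(8*r + 9) - 5*(8*r + 9).

(3*r - 5)*(8*r + 9)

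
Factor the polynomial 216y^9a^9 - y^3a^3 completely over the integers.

a^3y^3(6y^2a^2 - 1)(36y^4a^4 + 6y^2a^2 + 1)

Pull out the common factor y^3a^3, leaving 216y^6a^6 - 1.
Recognize a difference of cubes with the parts 6y^2a^2 and 1.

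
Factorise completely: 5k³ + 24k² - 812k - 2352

(5k + 14)(k + 14)(k - 12)

Trying the rational-root candidates, k = -14 is a root, giving the factor (k + 14) and quotient 5k² - 46k - 168.
The remaining quadratic factors as (k - 12)(5k + 14).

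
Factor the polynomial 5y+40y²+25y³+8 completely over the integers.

Group as (25y³+5y) + (40y²+8) = 5y(5y²+1) + 8(5y²+1).
Both groups share the factor (5y²+1).

(5y+8)(5y²+1)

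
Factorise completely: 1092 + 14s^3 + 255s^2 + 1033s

Trying the rational-root candidates, s = −13 is a root, so (s + 13) divides it; the quotient is 14s^2 + 73s + 84.
The remaining quadratic factors as (7s + 12)(2s + 7).

(2s + 7)(7s + 12)(s + 13)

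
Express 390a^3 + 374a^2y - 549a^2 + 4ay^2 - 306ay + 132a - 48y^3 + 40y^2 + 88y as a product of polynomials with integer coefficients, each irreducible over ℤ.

Group: 3a(130a^2 + 38ay - 183a - 24y^2 + 20y + 44) + 2y(130a^2 + 38ay - 183a - 24y^2 + 20y + 44); both groups contain (130a^2 + 38ay - 183a - 24y^2 + 20y + 44), so (3a + 2y) is a factor with cofactor 130a^2 + 38ay - 183a - 24y^2 + 20y + 44.
The cofactor groups again: 130a^2 + 38ay - 183a - 24y^2 + 20y + 44 = 13a(10a + 6y - 11) + (-4y - 4)(10a + 6y - 11); both groups contain (10a + 6y - 11), giving (13a - 4y - 4)(10a + 6y - 11).

(10a + 6y - 11)(13a - 4y - 4)(3a + 2y)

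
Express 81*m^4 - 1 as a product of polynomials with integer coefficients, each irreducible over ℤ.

(3*m + 1)*(3*m - 1)*(9*m^2 + 1)

Write as (9*m^2)² − (1)², then factor 9*m^2 - 1 once more.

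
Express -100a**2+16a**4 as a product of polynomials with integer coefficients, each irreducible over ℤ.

4a**2(2a+5)(2a-5)

Pull out the common factor 4a**2; 4a**2-25 is a difference of squares.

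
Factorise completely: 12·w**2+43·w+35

(3·w+7)·(4·w+5)

Need a pair with product 12·35 = 420 and sum 43: that's 15 and 28.
Split the middle term: 12·w**2+15·w + 28·w+35 = 3·w·(4·w+5) + 7·(4·w+5).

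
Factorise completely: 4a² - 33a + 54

(4a - 9)(a - 6)

Need a pair with product 4·54 = 216 and sum -33: that's -9 and -24.
Split the middle term: 4a² - 9a - 24a + 54 = a(4a - 9) - 6(4a - 9).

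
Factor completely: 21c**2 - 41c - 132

Need a pair with product 21·(-132) = -2772 and sum -41: that's 36 and -77.
Split the middle term: 21c**2 + 36c - 77c - 132 = 3c(7c + 12) - 11(7c + 12).

(3c - 11)(7c + 12)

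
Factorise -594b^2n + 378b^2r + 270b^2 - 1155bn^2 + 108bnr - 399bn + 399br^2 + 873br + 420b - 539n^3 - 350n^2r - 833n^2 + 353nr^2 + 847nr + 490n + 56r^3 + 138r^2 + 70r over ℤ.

-(11n - 7r - 5)(6b + 7n + r)(9b + 7n + 8r + 14)

Group: 11n(-54b^2 - 105bn - 57br - 84b - 49n^2 - 63nr - 98n - 8r^2 - 14r) + (-7r - 5)(-54b^2 - 105bn - 57br - 84b - 49n^2 - 63nr - 98n - 8r^2 - 14r); both groups contain (-54b^2 - 105bn - 57br - 84b - 49n^2 - 63nr - 98n - 8r^2 - 14r), so (11n - 7r - 5) is a factor with cofactor -54b^2 - 105bn - 57br - 84b - 49n^2 - 63nr - 98n - 8r^2 - 14r.
The cofactor groups again: -54b^2 - 105bn - 57br - 84b - 49n^2 - 63nr - 98n - 8r^2 - 14r = -6b(9b + 7n + 8r + 14) + (-7n - r)(9b + 7n + 8r + 14); both groups contain (9b + 7n + 8r + 14), giving -(6b + 7n + r)(9b + 7n + 8r + 14).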